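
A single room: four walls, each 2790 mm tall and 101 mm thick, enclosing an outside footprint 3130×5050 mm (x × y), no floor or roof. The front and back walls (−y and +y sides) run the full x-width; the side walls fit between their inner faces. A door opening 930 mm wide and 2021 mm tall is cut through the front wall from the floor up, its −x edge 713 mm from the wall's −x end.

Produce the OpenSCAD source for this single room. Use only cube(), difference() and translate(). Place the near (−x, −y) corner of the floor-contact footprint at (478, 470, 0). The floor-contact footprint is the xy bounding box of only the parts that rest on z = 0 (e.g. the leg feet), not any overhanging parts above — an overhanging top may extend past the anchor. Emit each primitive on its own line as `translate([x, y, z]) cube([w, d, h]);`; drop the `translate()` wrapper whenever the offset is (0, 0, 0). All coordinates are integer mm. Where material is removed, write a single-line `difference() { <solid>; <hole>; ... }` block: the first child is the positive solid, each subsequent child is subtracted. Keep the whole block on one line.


difference() { translate([478, 470, 0]) cube([3130, 101, 2790]); translate([1191, 470, 0]) cube([930, 101, 2021]); }
translate([478, 5419, 0]) cube([3130, 101, 2790]);
translate([478, 571, 0]) cube([101, 4848, 2790]);
translate([3507, 571, 0]) cube([101, 4848, 2790]);


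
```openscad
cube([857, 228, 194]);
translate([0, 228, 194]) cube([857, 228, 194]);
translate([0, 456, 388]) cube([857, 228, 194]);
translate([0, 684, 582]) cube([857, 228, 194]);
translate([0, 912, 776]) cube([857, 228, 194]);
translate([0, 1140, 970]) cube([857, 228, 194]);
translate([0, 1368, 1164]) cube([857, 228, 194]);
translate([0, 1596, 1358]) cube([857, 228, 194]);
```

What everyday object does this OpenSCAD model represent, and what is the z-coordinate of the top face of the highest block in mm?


A staircase. The total rise is 1552 mm.

8 identical blocks, each offset up and back from the previous — a staircase. Each step is 194 mm tall and there are 8 of them, so the total rise is 8 × 194 = 1552 mm.


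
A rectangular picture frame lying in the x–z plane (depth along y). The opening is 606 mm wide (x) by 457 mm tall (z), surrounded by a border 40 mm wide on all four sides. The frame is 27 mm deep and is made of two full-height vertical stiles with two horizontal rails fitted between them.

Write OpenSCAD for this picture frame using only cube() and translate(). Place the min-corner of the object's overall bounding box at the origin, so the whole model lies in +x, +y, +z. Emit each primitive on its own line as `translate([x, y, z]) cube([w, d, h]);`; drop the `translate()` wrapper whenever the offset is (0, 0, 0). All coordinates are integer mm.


cube([40, 27, 537]);
translate([646, 0, 0]) cube([40, 27, 537]);
translate([40, 0, 0]) cube([606, 27, 40]);
translate([40, 0, 497]) cube([606, 27, 40]);


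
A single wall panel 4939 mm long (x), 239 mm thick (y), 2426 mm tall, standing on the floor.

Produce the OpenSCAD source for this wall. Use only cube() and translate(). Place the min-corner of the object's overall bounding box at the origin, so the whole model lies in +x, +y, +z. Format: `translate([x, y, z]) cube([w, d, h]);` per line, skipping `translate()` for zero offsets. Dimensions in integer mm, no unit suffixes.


cube([4939, 239, 2426]);


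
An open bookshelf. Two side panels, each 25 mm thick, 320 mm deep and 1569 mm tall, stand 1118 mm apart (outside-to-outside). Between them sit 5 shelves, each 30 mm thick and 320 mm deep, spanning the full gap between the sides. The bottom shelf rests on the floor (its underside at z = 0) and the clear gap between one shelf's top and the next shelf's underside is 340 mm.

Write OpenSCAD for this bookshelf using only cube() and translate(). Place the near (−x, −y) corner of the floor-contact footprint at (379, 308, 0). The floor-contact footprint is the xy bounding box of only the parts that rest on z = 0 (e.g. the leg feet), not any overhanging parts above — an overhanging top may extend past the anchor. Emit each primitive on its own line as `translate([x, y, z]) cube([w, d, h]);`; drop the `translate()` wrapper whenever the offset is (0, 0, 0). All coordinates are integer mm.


translate([379, 308, 0]) cube([25, 320, 1569]);
translate([1472, 308, 0]) cube([25, 320, 1569]);
translate([404, 308, 0]) cube([1068, 320, 30]);
translate([404, 308, 370]) cube([1068, 320, 30]);
translate([404, 308, 740]) cube([1068, 320, 30]);
translate([404, 308, 1110]) cube([1068, 320, 30]);
translate([404, 308, 1480]) cube([1068, 320, 30]);


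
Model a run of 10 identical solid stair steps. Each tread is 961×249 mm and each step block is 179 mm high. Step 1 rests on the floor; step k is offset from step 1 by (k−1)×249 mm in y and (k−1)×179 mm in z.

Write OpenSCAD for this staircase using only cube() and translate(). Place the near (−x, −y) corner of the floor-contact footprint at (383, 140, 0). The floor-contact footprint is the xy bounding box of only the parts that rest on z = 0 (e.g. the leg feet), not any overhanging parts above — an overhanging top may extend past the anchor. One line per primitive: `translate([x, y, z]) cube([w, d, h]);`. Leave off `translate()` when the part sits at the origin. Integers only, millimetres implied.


translate([383, 140, 0]) cube([961, 249, 179]);
translate([383, 389, 179]) cube([961, 249, 179]);
translate([383, 638, 358]) cube([961, 249, 179]);
translate([383, 887, 537]) cube([961, 249, 179]);
translate([383, 1136, 716]) cube([961, 249, 179]);
translate([383, 1385, 895]) cube([961, 249, 179]);
translate([383, 1634, 1074]) cube([961, 249, 179]);
translate([383, 1883, 1253]) cube([961, 249, 179]);
translate([383, 2132, 1432]) cube([961, 249, 179]);
translate([383, 2381, 1611]) cube([961, 249, 179]);


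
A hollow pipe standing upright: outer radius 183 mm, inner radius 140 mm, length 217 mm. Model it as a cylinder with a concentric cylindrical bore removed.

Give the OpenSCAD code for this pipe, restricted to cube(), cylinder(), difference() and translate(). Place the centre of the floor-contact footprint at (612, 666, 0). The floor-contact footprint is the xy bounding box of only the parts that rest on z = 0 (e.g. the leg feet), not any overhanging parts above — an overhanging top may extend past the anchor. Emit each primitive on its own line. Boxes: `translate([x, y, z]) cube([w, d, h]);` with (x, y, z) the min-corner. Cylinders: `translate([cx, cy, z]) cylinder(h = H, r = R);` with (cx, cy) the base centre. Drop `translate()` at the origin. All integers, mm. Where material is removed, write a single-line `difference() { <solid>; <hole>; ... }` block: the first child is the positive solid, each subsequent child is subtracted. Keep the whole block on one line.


difference() { translate([612, 666, 0]) cylinder(h = 217, r = 183); translate([612, 666, 0]) cylinder(h = 217, r = 140); }


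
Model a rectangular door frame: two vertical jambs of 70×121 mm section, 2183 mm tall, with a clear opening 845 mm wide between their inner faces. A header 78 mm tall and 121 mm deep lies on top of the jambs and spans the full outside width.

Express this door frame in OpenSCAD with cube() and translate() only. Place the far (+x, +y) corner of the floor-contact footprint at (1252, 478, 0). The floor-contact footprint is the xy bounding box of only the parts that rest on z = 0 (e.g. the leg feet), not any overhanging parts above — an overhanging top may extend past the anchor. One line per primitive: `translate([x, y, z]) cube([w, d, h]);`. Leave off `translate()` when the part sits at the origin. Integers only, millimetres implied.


translate([267, 357, 0]) cube([70, 121, 2183]);
translate([1182, 357, 0]) cube([70, 121, 2183]);
translate([267, 357, 2183]) cube([985, 121, 78]);


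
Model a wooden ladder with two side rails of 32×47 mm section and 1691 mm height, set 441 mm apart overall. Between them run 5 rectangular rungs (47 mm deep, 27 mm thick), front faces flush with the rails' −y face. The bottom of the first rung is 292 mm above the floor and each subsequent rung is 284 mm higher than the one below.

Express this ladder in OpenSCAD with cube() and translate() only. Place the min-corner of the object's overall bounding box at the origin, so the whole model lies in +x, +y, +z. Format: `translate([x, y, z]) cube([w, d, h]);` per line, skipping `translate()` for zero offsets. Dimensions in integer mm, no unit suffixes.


cube([32, 47, 1691]);
translate([409, 0, 0]) cube([32, 47, 1691]);
translate([32, 0, 292]) cube([377, 47, 27]);
translate([32, 0, 576]) cube([377, 47, 27]);
translate([32, 0, 860]) cube([377, 47, 27]);
translate([32, 0, 1144]) cube([377, 47, 27]);
translate([32, 0, 1428]) cube([377, 47, 27]);


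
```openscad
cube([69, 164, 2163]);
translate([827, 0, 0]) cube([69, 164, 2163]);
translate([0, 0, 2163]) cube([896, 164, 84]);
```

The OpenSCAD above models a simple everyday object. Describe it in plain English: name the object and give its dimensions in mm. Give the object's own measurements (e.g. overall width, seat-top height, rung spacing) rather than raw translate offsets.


A door frame. The clear opening is 758 mm wide and 2163 mm high. Two 69 mm wide jambs, 164 mm deep, stand either side of the opening from the floor to the top of the opening. A 84 mm thick head sits across the top of both jambs, spanning the full outside width of the frame.


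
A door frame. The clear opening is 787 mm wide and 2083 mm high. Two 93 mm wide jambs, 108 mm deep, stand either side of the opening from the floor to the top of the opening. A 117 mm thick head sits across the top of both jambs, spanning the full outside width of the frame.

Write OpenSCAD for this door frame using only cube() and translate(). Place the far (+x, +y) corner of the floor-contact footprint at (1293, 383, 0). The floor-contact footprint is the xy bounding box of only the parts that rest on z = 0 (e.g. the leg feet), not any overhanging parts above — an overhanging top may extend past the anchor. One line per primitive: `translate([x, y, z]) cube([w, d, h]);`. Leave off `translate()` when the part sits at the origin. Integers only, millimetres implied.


translate([320, 275, 0]) cube([93, 108, 2083]);
translate([1200, 275, 0]) cube([93, 108, 2083]);
translate([320, 275, 2083]) cube([973, 108, 117]);


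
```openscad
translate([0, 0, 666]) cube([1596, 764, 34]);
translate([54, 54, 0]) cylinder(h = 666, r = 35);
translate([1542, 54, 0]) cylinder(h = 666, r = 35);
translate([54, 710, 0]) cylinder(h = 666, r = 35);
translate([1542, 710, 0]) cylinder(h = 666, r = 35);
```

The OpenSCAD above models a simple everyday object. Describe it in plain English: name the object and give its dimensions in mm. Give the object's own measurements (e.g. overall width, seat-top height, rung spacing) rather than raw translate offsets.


A table: top 1596 mm (x) × 764 mm (y), 34 mm thick, upper face at z = 700 mm, on four round legs of 70 mm diameter, each leg's bounding box inset 19 mm from the nearest pair of top edges from z = 0 to the bottom of the top.


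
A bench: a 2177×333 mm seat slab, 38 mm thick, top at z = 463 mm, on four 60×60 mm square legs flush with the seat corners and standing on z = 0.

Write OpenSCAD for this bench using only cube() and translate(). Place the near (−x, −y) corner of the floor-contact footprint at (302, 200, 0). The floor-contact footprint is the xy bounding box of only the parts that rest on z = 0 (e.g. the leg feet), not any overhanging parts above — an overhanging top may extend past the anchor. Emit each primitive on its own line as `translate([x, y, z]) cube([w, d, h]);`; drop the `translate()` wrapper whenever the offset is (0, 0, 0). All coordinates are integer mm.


// leg_h = 463 − 38 = 425
translate([302, 200, 425]) cube([2177, 333, 38]);
translate([302, 200, 0]) cube([60, 60, 425]);
translate([302, 473, 0]) cube([60, 60, 425]);
translate([2419, 200, 0]) cube([60, 60, 425]);
translate([2419, 473, 0]) cube([60, 60, 425]);


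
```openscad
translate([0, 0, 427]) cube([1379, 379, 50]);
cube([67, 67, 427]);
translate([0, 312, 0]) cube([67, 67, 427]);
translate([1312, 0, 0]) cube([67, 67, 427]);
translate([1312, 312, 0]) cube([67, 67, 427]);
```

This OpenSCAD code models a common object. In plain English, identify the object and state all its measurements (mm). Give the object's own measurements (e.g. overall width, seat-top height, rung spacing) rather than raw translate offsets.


A long wooden bench with a 1379 mm (x) × 379 mm (y) seat, 50 mm thick, its top surface 477 mm above the floor. Four 67 mm square legs at the seat corners, flush with the edges, run from z = 0 to the seat underside.


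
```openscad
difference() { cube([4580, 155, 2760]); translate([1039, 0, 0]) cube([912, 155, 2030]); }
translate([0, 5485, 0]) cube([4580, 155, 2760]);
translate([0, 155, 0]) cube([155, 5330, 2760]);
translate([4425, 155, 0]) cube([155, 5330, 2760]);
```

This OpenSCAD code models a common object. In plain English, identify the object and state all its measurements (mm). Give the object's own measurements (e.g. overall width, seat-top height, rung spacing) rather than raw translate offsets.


A single room: four walls, each 2760 mm tall and 155 mm thick, enclosing an outside footprint 4580×5640 mm (x × y), no floor or roof. The front and back walls (−y and +y sides) run the full x-width; the side walls fit between their inner faces. A door opening 912 mm wide and 2030 mm tall is cut through the front wall from the floor up, its −x edge 1039 mm from the wall's −x end.


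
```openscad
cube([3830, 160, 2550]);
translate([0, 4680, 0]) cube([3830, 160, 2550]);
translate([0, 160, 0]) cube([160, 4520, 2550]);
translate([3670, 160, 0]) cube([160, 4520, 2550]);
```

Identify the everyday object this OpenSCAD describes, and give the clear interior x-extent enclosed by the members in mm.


A house (or room) frame. The interior width is 3510 mm.

Four 2550 mm walls enclosing a rectangle with no floor or roof — a room or house frame. Outside width is 3830 mm and wall thickness is 160 mm, so the interior width is 3830 − 2 × 160 = 3510 mm.


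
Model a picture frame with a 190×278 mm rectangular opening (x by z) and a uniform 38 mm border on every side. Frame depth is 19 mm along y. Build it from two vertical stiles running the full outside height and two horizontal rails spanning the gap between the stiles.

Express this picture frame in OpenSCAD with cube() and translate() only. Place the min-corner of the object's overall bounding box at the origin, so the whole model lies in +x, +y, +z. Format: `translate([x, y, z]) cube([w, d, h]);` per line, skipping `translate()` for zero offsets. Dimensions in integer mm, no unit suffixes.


cube([38, 19, 354]);
translate([228, 0, 0]) cube([38, 19, 354]);
translate([38, 0, 0]) cube([190, 19, 38]);
translate([38, 0, 316]) cube([190, 19, 38]);


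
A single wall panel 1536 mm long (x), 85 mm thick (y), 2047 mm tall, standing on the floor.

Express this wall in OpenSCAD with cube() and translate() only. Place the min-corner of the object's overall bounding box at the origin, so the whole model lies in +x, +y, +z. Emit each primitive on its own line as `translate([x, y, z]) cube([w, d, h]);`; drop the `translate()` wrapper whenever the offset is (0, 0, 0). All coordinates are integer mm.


cube([1536, 85, 2047]);


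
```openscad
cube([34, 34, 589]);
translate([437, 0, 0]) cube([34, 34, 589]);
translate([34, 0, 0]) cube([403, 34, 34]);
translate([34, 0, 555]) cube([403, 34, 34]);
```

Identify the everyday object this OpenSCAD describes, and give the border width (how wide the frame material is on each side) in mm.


A picture frame. The border width is 34 mm.

Four thin pieces enclosing a rectangular opening — a picture frame. The two full-height stiles are 589 mm tall; the top rail sits at z = 555 and is 34 mm tall, so the border above the opening is 589 − 555 = 34 mm, matching the stile x-width.


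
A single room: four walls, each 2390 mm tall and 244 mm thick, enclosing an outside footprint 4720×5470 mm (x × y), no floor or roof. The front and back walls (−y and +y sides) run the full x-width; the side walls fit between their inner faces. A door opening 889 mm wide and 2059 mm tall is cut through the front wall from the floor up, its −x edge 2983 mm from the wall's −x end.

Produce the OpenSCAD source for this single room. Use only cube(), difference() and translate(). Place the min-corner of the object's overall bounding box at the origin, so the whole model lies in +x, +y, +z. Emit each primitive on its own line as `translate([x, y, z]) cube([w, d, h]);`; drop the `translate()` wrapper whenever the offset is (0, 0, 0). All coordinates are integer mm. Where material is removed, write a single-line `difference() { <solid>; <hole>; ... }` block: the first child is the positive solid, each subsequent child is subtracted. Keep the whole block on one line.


difference() { cube([4720, 244, 2390]); translate([2983, 0, 0]) cube([889, 244, 2059]); }
translate([0, 5226, 0]) cube([4720, 244, 2390]);
translate([0, 244, 0]) cube([244, 4982, 2390]);
translate([4476, 244, 0]) cube([244, 4982, 2390]);


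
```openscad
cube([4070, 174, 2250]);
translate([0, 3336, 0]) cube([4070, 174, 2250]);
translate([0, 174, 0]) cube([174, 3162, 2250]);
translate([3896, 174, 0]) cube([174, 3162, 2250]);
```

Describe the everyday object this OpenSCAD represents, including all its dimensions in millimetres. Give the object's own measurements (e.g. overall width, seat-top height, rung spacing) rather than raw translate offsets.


The wall frame of a small rectangular building: four walls, each 2250 mm tall and 174 mm thick, enclosing a footprint 4070 mm (x) by 3510 mm (y) outside-to-outside, with no floor or roof. The front and back walls (the −y and +y sides) span the full width; the two side walls fit between them.


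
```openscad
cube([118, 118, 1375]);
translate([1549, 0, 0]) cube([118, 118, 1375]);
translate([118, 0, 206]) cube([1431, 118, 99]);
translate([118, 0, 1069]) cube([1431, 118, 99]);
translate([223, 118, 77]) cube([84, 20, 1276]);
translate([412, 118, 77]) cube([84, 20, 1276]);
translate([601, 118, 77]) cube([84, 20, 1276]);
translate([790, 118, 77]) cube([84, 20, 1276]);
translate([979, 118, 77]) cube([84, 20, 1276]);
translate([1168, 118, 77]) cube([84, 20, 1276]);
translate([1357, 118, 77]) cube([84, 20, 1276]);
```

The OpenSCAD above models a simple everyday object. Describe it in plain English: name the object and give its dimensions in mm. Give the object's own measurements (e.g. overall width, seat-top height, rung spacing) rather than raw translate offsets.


A fence section. Two 118×118 mm posts, 1375 mm tall, stand on the floor with a clear span of 1431 mm between their inner faces. Two horizontal rails of 118×99 mm section span the gap between the posts with their undersides at z = 206 mm and z = 1069 mm, flush with the posts' −y face. 7 pickets, each 84 mm wide, 20 mm thick and 1276 mm tall, are fixed to the +y face of the rails with their bottoms at z = 77 mm, spaced across the span with a 105 mm gap after the −x post and between neighbouring pickets, with 108 mm left before the +x post.


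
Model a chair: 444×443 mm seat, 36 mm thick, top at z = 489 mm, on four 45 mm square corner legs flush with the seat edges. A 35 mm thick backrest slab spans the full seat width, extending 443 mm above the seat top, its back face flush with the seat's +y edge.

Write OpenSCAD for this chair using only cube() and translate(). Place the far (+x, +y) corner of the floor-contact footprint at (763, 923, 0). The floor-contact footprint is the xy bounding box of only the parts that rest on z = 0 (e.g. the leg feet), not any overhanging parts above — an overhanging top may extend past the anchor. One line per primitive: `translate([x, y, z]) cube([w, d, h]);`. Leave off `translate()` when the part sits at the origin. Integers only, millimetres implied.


translate([319, 480, 453]) cube([444, 443, 36]);
translate([319, 480, 0]) cube([45, 45, 453]);
translate([718, 480, 0]) cube([45, 45, 453]);
translate([319, 878, 0]) cube([45, 45, 453]);
translate([718, 878, 0]) cube([45, 45, 453]);
translate([319, 888, 489]) cube([444, 35, 443]);


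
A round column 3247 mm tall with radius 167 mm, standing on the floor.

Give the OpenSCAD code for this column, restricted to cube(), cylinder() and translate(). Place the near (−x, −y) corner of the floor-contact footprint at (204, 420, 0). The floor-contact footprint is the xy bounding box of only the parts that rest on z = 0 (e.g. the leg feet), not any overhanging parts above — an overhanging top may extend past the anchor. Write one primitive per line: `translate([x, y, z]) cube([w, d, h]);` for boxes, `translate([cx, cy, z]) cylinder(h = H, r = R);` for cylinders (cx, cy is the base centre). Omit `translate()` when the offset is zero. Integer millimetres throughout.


translate([371, 587, 0]) cylinder(h = 3247, r = 167);


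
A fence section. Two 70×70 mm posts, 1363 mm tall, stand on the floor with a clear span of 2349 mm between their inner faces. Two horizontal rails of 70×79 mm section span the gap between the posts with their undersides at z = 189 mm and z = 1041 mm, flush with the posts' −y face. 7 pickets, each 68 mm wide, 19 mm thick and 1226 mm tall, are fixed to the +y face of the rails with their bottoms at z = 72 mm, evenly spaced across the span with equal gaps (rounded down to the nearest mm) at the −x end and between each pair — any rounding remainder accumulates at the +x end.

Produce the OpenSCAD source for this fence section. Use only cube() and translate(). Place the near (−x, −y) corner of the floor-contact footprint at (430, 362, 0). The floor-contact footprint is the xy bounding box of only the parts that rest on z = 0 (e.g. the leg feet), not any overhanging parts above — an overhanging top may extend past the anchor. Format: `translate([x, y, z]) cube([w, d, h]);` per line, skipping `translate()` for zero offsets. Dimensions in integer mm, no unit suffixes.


translate([430, 362, 0]) cube([70, 70, 1363]);
translate([2849, 362, 0]) cube([70, 70, 1363]);
translate([500, 362, 189]) cube([2349, 70, 79]);
translate([500, 362, 1041]) cube([2349, 70, 79]);
translate([734, 432, 72]) cube([68, 19, 1226]);
translate([1036, 432, 72]) cube([68, 19, 1226]);
translate([1338, 432, 72]) cube([68, 19, 1226]);
translate([1640, 432, 72]) cube([68, 19, 1226]);
translate([1942, 432, 72]) cube([68, 19, 1226]);
translate([2244, 432, 72]) cube([68, 19, 1226]);
translate([2546, 432, 72]) cube([68, 19, 1226]);


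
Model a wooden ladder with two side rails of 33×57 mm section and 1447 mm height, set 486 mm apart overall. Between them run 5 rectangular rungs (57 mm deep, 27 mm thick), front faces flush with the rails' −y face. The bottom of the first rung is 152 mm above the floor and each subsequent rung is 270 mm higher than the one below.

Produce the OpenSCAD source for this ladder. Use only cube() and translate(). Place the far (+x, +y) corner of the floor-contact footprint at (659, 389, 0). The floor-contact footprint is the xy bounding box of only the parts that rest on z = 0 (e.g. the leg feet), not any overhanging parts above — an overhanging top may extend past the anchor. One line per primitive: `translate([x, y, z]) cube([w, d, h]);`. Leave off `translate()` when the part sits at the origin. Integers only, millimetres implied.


// rung span = 486 - 2*33 = 420
// rung[k] z = 152 + k*270
translate([173, 332, 0]) cube([33, 57, 1447]);
translate([626, 332, 0]) cube([33, 57, 1447]);
translate([206, 332, 152]) cube([420, 57, 27]);
translate([206, 332, 422]) cube([420, 57, 27]);
translate([206, 332, 692]) cube([420, 57, 27]);
translate([206, 332, 962]) cube([420, 57, 27]);
translate([206, 332, 1232]) cube([420, 57, 27]);


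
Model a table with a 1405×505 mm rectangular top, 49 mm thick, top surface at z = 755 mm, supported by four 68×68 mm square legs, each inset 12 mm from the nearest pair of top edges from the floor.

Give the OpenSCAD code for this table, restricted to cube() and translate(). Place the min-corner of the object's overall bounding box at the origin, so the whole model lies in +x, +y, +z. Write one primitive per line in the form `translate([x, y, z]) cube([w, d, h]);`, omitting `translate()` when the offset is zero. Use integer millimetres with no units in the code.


// leg_h = 755 - 49 = 706
translate([0, 0, 706]) cube([1405, 505, 49]);
translate([12, 12, 0]) cube([68, 68, 706]);
translate([1325, 12, 0]) cube([68, 68, 706]);
translate([12, 425, 0]) cube([68, 68, 706]);
translate([1325, 425, 0]) cube([68, 68, 706]);


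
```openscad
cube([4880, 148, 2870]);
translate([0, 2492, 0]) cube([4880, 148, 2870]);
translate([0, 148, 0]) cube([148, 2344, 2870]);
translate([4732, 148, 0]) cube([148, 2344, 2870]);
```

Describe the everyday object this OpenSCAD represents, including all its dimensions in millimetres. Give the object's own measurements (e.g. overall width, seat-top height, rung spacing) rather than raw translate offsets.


The wall frame of a small rectangular building: four walls, each 2870 mm tall and 148 mm thick, enclosing a footprint 4880 mm (x) by 2640 mm (y) outside-to-outside, with no floor or roof. The front and back walls (the −y and +y sides) span the full width; the two side walls fit between them.


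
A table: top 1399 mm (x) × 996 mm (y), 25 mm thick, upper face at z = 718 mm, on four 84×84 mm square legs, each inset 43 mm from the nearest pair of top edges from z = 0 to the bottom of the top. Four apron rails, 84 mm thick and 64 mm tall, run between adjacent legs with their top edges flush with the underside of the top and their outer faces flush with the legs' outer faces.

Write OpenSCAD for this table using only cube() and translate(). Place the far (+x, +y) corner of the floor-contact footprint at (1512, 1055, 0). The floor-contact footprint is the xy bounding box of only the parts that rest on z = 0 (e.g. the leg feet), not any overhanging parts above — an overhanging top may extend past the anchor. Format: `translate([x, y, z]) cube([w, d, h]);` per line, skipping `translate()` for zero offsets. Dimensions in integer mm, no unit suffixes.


translate([156, 102, 693]) cube([1399, 996, 25]);
translate([199, 145, 0]) cube([84, 84, 693]);
translate([1428, 145, 0]) cube([84, 84, 693]);
translate([199, 971, 0]) cube([84, 84, 693]);
translate([1428, 971, 0]) cube([84, 84, 693]);
translate([283, 145, 629]) cube([1145, 84, 64]);
translate([283, 971, 629]) cube([1145, 84, 64]);
translate([199, 229, 629]) cube([84, 742, 64]);
translate([1428, 229, 629]) cube([84, 742, 64]);


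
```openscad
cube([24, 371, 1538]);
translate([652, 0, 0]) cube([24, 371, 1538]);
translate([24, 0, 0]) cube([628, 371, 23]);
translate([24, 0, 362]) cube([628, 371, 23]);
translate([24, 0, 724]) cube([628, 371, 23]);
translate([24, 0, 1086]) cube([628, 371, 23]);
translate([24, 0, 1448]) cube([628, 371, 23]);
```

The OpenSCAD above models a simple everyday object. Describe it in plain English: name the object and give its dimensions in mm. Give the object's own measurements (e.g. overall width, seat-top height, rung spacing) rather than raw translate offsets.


An open bookshelf. Two side panels, each 24 mm thick, 371 mm deep and 1538 mm tall, stand 676 mm apart (outside-to-outside). Between them sit 5 shelves, each 23 mm thick and 371 mm deep, spanning the full gap between the sides. The bottom shelf rests on the floor (its underside at z = 0) and the clear gap between one shelf's top and the next shelf's underside is 339 mm.


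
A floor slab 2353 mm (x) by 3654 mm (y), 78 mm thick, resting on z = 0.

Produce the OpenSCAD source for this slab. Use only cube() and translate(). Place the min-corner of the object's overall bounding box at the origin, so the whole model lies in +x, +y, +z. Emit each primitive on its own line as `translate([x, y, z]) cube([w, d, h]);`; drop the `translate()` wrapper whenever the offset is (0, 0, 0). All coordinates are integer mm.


cube([2353, 3654, 78]);


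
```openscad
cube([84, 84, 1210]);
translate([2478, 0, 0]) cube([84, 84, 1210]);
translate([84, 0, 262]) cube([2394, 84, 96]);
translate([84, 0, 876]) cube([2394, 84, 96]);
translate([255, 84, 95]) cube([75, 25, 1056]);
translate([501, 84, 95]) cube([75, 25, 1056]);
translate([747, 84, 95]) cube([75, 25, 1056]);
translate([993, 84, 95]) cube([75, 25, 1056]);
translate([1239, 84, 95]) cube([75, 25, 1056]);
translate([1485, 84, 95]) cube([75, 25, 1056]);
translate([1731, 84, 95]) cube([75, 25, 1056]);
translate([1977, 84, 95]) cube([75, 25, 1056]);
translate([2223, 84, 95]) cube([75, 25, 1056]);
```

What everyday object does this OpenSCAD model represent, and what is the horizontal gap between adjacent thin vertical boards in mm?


A fence section. The picket gap is 171 mm.

Two posts, two rails, 9 pickets — a fence section. Span 2394 mm holds 9 pickets of 75 mm with 10 equal gaps: ⌊(2394 − 9·75) / 10⌋ = 171 mm.


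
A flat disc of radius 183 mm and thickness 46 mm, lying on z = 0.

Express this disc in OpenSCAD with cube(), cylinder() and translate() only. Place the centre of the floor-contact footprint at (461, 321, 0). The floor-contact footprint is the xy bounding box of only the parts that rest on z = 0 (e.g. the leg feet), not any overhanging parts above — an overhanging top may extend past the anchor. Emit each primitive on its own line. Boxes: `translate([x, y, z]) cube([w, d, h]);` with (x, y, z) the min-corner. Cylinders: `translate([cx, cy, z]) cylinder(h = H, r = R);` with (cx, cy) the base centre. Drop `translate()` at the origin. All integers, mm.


translate([461, 321, 0]) cylinder(h = 46, r = 183);


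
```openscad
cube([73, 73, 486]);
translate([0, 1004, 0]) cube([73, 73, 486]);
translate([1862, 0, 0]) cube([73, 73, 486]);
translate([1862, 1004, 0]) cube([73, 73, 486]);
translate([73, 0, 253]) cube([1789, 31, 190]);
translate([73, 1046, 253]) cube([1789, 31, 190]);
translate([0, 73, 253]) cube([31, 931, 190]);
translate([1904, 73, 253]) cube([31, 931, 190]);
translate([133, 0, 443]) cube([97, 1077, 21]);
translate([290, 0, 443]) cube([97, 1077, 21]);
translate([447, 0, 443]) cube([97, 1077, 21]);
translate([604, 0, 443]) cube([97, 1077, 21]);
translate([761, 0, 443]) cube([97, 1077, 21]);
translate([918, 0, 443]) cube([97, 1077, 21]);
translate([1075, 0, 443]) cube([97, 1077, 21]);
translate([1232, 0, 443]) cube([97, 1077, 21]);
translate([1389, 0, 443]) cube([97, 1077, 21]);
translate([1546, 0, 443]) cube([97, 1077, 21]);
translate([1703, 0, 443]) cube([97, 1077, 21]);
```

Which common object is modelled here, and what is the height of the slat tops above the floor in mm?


A bed frame. The slat-top height is 464 mm.

Four posts, four rails, and a row of slats — a bed frame. Slats sit on the rails at z = 253 + 190 = 443; with slat thickness 21, the top is 464 mm.


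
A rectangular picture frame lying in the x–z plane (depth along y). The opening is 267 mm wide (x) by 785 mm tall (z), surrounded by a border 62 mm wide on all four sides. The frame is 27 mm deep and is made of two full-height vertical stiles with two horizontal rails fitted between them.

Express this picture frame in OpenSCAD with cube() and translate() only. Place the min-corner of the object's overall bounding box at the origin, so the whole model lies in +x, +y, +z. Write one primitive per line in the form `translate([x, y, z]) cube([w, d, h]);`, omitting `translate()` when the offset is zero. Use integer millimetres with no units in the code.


cube([62, 27, 909]);
translate([329, 0, 0]) cube([62, 27, 909]);
translate([62, 0, 0]) cube([267, 27, 62]);
translate([62, 0, 847]) cube([267, 27, 62]);


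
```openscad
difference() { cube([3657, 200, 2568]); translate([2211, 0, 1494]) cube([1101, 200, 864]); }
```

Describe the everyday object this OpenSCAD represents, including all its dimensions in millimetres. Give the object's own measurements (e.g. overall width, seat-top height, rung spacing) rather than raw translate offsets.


A wall 3657 mm long (x), 200 mm thick (y), 2568 mm tall, with a rectangular window opening cut through it. The opening is 1101 mm wide and 864 mm tall; its sill is at z = 1494 mm and its near (−x) edge is 2211 mm from the wall's −x end. The opening passes through the full wall thickness.


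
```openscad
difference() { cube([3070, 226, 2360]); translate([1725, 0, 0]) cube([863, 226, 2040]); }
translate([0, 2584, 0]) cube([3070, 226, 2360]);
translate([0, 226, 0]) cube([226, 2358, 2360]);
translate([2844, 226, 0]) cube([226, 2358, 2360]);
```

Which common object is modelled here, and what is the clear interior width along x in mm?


A single room. The interior width is 2618 mm.

Four walls enclosing a rectangle with a door in the front wall — a room. Outside width 3070 minus two 226 mm walls gives 2618 mm.


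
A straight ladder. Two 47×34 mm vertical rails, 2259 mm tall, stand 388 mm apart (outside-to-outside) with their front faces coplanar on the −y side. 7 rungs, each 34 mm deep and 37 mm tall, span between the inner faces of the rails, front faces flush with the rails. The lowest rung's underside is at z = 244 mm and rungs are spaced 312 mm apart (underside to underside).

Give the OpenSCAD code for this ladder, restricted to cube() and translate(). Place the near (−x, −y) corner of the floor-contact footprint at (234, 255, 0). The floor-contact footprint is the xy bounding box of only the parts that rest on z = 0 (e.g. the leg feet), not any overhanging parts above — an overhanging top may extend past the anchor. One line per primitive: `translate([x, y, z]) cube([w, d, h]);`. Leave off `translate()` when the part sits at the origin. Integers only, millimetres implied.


translate([234, 255, 0]) cube([47, 34, 2259]);
translate([575, 255, 0]) cube([47, 34, 2259]);
translate([281, 255, 244]) cube([294, 34, 37]);
translate([281, 255, 556]) cube([294, 34, 37]);
translate([281, 255, 868]) cube([294, 34, 37]);
translate([281, 255, 1180]) cube([294, 34, 37]);
translate([281, 255, 1492]) cube([294, 34, 37]);
translate([281, 255, 1804]) cube([294, 34, 37]);
translate([281, 255, 2116]) cube([294, 34, 37]);


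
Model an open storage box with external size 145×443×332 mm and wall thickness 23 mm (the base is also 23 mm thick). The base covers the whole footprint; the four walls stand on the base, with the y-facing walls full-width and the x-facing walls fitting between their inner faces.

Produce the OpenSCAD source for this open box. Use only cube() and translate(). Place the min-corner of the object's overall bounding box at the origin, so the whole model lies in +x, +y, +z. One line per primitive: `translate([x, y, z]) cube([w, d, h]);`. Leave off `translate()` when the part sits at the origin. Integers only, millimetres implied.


cube([145, 443, 23]);
translate([0, 0, 23]) cube([145, 23, 309]);
translate([0, 420, 23]) cube([145, 23, 309]);
translate([0, 23, 23]) cube([23, 397, 309]);
translate([122, 23, 23]) cube([23, 397, 309]);


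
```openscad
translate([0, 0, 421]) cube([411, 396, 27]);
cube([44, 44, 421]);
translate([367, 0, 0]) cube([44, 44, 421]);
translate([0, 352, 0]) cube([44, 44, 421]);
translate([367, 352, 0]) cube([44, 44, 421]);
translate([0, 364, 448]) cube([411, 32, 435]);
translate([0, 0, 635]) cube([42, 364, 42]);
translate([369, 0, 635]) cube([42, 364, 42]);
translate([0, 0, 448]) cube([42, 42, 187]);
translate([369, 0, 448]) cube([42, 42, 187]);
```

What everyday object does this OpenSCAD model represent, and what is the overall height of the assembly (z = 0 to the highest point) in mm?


A chair. The overall height is 883 mm.

A slab on four corner posts with a tall panel at the back — a chair. The seat slab sits at z = 421 with thickness 27, and the 435 mm backrest starts at the seat top, so the overall height is 421 + 27 + 435 = 883 mm.


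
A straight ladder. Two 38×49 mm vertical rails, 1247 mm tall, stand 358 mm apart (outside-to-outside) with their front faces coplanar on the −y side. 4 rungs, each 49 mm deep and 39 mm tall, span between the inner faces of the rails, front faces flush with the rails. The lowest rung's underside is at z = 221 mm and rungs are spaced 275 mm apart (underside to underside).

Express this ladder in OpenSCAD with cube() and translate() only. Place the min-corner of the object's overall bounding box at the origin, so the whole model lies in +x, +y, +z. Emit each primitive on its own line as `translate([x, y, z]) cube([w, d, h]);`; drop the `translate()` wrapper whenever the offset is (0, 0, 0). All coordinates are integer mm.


// rung span = 358 - 2*38 = 282
// rung[k] z = 221 + k*275
cube([38, 49, 1247]);
translate([320, 0, 0]) cube([38, 49, 1247]);
translate([38, 0, 221]) cube([282, 49, 39]);
translate([38, 0, 496]) cube([282, 49, 39]);
translate([38, 0, 771]) cube([282, 49, 39]);
translate([38, 0, 1046]) cube([282, 49, 39]);


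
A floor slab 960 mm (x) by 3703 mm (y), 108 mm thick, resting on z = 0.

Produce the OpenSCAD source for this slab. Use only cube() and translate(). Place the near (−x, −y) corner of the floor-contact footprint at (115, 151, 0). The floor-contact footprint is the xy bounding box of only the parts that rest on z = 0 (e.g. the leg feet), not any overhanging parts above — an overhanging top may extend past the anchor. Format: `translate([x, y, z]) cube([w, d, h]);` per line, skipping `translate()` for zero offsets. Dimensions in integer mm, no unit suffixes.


translate([115, 151, 0]) cube([960, 3703, 108]);


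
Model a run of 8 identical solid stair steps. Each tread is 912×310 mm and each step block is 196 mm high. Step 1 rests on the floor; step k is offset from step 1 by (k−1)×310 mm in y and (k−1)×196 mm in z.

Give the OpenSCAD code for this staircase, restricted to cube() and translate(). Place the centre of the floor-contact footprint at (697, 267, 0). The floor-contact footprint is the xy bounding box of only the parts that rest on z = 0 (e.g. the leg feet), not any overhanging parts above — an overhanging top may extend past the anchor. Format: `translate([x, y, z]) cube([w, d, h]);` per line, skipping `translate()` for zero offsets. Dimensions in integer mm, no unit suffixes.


translate([241, 112, 0]) cube([912, 310, 196]);
translate([241, 422, 196]) cube([912, 310, 196]);
translate([241, 732, 392]) cube([912, 310, 196]);
translate([241, 1042, 588]) cube([912, 310, 196]);
translate([241, 1352, 784]) cube([912, 310, 196]);
translate([241, 1662, 980]) cube([912, 310, 196]);
translate([241, 1972, 1176]) cube([912, 310, 196]);
translate([241, 2282, 1372]) cube([912, 310, 196]);


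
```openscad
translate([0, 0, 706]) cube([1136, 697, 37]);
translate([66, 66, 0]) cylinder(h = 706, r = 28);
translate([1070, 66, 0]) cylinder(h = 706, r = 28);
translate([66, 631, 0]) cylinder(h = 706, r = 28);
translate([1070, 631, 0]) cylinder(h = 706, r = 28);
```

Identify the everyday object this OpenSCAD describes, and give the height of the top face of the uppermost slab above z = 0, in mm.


A table. The table height is 743 mm.

A 1136×697×37 slab sits at z = 706 on four Ø56 mm round legs — a table. The top surface is at 706 + 37 = 743 mm.


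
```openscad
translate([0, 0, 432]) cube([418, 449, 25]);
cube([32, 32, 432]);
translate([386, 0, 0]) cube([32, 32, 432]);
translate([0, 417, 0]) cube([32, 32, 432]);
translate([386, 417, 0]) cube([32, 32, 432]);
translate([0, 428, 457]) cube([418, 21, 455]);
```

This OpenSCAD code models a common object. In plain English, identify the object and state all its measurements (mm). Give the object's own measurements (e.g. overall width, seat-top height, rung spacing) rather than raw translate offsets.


A chair. The seat is a 418×449×25 mm slab with its top at z = 457 mm, on four 32×32 mm corner legs (flush with the seat edges, standing on z = 0). A flat backrest 21 mm thick, 455 mm tall, spans the full seat width and rises from the seat top along its +y edge, rear face flush with the rear of the seat.
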